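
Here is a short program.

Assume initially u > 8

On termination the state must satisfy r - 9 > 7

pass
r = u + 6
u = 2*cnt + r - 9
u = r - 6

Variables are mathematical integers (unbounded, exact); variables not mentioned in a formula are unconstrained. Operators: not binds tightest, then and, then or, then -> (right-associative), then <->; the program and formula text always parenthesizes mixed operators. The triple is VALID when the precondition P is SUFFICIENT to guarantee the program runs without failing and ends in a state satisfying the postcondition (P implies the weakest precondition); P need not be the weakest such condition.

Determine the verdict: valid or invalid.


Working backward. After the program, the postcondition r - 9 > 7 must hold; in canonical form it is r > 16.
Before u := r - 6: r > 16
Before u := 2*cnt + r - 9: r > 16
Before r := u + 6: u > 10
Before skip: u > 10
The weakest precondition is u > 10.
Check whether u > 8 implies it.
Countermodel: at the initial state u = 9, the precondition holds but the weakest precondition fails.
Answer: invalid


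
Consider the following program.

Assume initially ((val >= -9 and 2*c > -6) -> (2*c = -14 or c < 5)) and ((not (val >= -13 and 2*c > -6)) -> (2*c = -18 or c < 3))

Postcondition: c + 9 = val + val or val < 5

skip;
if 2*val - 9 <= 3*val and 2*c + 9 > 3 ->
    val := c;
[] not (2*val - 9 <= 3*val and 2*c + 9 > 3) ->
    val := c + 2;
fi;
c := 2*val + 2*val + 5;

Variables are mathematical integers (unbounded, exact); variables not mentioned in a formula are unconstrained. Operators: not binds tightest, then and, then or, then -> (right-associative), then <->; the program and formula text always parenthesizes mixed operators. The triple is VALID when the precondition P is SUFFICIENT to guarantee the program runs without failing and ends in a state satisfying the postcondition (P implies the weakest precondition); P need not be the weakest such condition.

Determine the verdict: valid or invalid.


Working backward. After the program, the postcondition c + 9 = val + val or val < 5 must hold; in canonical form it is c = 2*val - 9 or val < 5.
Before c := 2*val + 2*val + 5: 2*val = -14 or val < 5
Then branch requires 2*c = -14 or c < 5; else branch requires 2*c = -18 or c < 3.
Before the if: ((val >= -9 and 2*c > -6) -> (2*c = -14 or c < 5)) and ((not (val >= -9 and 2*c > -6)) -> (2*c = -18 or c < 3))
Before skip: ((val >= -9 and 2*c > -6) -> (2*c = -14 or c < 5)) and ((not (val >= -9 and 2*c > -6)) -> (2*c = -18 or c < 3))
The weakest precondition is ((val >= -9 and 2*c > -6) -> (2*c = -14 or c < 5)) and ((not (val >= -9 and 2*c > -6)) -> (2*c = -18 or c < 3)).
Check whether ((val >= -9 and 2*c > -6) -> (2*c = -14 or c < 5)) and ((not (val >= -13 and 2*c > -6)) -> (2*c = -18 or c < 3)) implies it.
Countermodel: at the initial state c = 3, val = -10, the precondition holds but the weakest precondition fails.
Answer: invalid


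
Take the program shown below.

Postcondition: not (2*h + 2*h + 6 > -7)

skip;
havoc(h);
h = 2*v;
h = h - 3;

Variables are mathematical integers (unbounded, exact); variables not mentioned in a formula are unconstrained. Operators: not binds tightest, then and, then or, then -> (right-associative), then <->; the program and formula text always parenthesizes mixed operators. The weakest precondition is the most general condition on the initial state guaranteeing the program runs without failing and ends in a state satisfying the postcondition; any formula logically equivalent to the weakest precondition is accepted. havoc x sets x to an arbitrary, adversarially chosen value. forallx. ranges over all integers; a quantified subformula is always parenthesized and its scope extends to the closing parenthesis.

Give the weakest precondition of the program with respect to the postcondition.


Working backward. After the program, the postcondition not (2*h + 2*h + 6 > -7) must hold; in canonical form it is not (4*h > -13).
Before h := h - 3: not (4*h > -1)
Before h := 2*v: not (8*v > -1)
Before havoc h: not (8*v > -1)
Before skip: not (8*v > -1)
Answer: WP = not (8*v > -1)


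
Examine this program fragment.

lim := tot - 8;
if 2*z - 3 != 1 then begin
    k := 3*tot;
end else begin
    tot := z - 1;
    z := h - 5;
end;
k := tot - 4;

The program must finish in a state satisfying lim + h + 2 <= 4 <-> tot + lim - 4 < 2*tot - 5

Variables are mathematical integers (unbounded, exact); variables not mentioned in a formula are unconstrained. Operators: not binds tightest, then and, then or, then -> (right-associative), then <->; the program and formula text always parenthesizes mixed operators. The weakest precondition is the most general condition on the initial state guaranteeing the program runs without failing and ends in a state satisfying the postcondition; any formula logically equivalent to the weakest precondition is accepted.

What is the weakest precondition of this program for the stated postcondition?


Working backward. After the program, the postcondition lim + h + 2 <= 4 <-> tot + lim - 4 < 2*tot - 5 must hold; in canonical form it is h + lim <= 2 <-> lim < tot - 1.
Before k := tot - 4: h + lim <= 2 <-> lim < tot - 1
Then branch requires h + lim <= 2 <-> lim < tot - 1; else branch requires h + lim <= 2 <-> lim < z - 2.
Before the if: (2*z != 4 -> (h + lim <= 2 <-> lim < tot - 1)) and ((not (2*z != 4)) -> (h + lim <= 2 <-> lim < z - 2))
Before lim := tot - 8: (2*z != 4 -> h + tot <= 10) and ((not (2*z != 4)) -> (h + tot <= 10 <-> tot < z + 6))
Answer: WP = (2*z != 4 -> h + tot <= 10) and ((not (2*z != 4)) -> (h + tot <= 10 <-> tot < z + 6))


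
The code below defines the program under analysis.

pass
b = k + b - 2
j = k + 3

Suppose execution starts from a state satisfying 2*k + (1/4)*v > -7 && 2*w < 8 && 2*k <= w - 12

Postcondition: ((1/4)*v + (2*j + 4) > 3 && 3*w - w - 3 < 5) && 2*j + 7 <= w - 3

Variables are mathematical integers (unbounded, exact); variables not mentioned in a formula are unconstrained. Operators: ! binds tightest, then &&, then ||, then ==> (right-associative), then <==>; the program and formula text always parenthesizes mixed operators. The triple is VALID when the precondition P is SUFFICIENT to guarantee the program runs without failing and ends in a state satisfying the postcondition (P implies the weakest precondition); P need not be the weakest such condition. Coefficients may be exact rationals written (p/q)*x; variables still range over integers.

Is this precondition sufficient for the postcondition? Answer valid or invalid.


Working backward. After the program, the postcondition ((1/4)*v + (2*j + 4) > 3 && 3*w - w - 3 < 5) && 2*j + 7 <= w - 3 must hold; in canonical form it is 2*j + (1/4)*v > -1 && 2*w < 8 && 2*j <= w - 10.
Before j := k + 3: 2*k + (1/4)*v > -7 && 2*w < 8 && 2*k <= w - 16
Before b := k + b - 2: 2*k + (1/4)*v > -7 && 2*w < 8 && 2*k <= w - 16
Before skip: 2*k + (1/4)*v > -7 && 2*w < 8 && 2*k <= w - 16
The weakest precondition is 2*k + (1/4)*v > -7 && 2*w < 8 && 2*k <= w - 16.
Check whether 2*k + (1/4)*v > -7 && 2*w < 8 && 2*k <= w - 12 implies it.
Countermodel: at the initial state k = -5, v = 13, w = 2, the precondition holds but the weakest precondition fails.
Answer: invalid


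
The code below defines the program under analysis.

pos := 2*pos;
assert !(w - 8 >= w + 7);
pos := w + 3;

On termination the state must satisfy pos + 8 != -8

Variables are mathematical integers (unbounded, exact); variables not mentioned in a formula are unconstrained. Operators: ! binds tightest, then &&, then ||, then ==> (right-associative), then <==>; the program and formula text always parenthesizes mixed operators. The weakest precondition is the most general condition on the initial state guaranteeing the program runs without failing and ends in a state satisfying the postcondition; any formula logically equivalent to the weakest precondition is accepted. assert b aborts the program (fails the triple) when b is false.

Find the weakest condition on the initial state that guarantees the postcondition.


Working backward. After the program, the postcondition pos + 8 != -8 must hold; in canonical form it is pos != -16.
Before pos := w + 3: w != -19
Before assert !(w - 8 >= w + 7): w != -19
Before pos := 2*pos: w != -19
Answer: WP = w != -19


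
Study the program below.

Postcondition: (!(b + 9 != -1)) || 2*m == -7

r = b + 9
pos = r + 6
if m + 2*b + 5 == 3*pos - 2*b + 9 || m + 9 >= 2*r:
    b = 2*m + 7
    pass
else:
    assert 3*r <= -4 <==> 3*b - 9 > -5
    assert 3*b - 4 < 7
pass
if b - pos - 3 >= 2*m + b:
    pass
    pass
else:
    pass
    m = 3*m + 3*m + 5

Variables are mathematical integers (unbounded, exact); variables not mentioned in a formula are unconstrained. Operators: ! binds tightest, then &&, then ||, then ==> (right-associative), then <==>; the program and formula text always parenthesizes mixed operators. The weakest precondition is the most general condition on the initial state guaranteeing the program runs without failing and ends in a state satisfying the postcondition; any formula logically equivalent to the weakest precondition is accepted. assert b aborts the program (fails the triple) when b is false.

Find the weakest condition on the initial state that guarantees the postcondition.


Working backward. After the program, the postcondition (!(b + 9 != -1)) || 2*m == -7 must hold; in canonical form it is (!(b != -10)) || 2*m == -7.
Then branch requires (!(b != -10)) || 2*m == -7; else branch requires (!(b != -10)) || 12*m == -17.
Before the if: (2*m + pos <= -3 ==> ((!(b != -10)) || 2*m == -7)) && ((!(2*m + pos <= -3)) ==> ((!(b != -10)) || 12*m == -17))
Before skip: (2*m + pos <= -3 ==> ((!(b != -10)) || 2*m == -7)) && ((!(2*m + pos <= -3)) ==> ((!(b != -10)) || 12*m == -17))
Then branch requires (2*m + pos <= -3 ==> ((!(2*m != -17)) || 2*m == -7)) && ((!(2*m + pos <= -3)) ==> ((!(2*m != -17)) || 12*m == -17)); else branch requires (3*r <= -4 <==> 3*b > 4) && 3*b < 11 && (2*m + pos <= -3 ==> ((!(b != -10)) || 2*m == -7)) && ((!(2*m + pos <= -3)) ==> ((!(b != -10)) || 12*m == -17)).
Before the if: ((4*b + m == 3*pos + 4 || m >= 2*r - 9) ==> ((2*m + pos <= -3 ==> ((!(2*m != -17)) || 2*m == -7)) && ((!(2*m + pos <= -3)) ==> ((!(2*m != -17)) || 12*m == -17)))) && ((!(4*b + m == 3*pos + 4 || m >= 2*r - 9)) ==> ((3*r <= -4 <==> 3*b > 4) && 3*b < 11 && (2*m + pos <= -3 ==> ((!(b != -10)) || 2*m == -7)) && ((!(2*m + pos <= -3)) ==> ((!(b != -10)) || 12*m == -17))))
Before pos := r + 6: ((4*b + m == 3*r + 22 || m >= 2*r - 9) ==> ((2*m + r <= -9 ==> ((!(2*m != -17)) || 2*m == -7)) && ((!(2*m + r <= -9)) ==> ((!(2*m != -17)) || 12*m == -17)))) && ((!(4*b + m == 3*r + 22 || m >= 2*r - 9)) ==> ((3*r <= -4 <==> 3*b > 4) && 3*b < 11 && (2*m + r <= -9 ==> ((!(b != -10)) || 2*m == -7)) && ((!(2*m + r <= -9)) ==> ((!(b != -10)) || 12*m == -17))))
Before r := b + 9: ((b + m == 49 || m >= 2*b + 9) ==> ((b + 2*m <= -18 ==> ((!(2*m != -17)) || 2*m == -7)) && ((!(b + 2*m <= -18)) ==> ((!(2*m != -17)) || 12*m == -17)))) && ((!(b + m == 49 || m >= 2*b + 9)) ==> ((3*b <= -31 <==> 3*b > 4) && 3*b < 11 && (b + 2*m <= -18 ==> ((!(b != -10)) || 2*m == -7)) && ((!(b + 2*m <= -18)) ==> ((!(b != -10)) || 12*m == -17))))
Answer: WP = ((b + m == 49 || m >= 2*b + 9) ==> ((b + 2*m <= -18 ==> ((!(2*m != -17)) || 2*m == -7)) && ((!(b + 2*m <= -18)) ==> ((!(2*m != -17)) || 12*m == -17)))) && ((!(b + m == 49 || m >= 2*b + 9)) ==> ((3*b <= -31 <==> 3*b > 4) && 3*b < 11 && (b + 2*m <= -18 ==> ((!(b != -10)) || 2*m == -7)) && ((!(b + 2*m <= -18)) ==> ((!(b != -10)) || 12*m == -17))))


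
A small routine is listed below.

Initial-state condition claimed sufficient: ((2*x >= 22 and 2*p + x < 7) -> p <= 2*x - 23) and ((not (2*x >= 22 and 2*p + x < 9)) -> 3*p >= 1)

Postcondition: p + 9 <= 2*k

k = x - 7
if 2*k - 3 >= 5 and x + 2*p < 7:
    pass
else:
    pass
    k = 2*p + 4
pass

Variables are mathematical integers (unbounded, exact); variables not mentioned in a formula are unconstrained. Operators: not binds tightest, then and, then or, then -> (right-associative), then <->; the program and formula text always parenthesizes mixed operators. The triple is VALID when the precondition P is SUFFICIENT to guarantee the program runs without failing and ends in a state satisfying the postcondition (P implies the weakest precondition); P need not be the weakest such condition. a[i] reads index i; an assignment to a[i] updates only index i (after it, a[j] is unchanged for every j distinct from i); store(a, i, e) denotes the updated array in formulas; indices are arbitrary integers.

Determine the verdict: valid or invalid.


Working backward. After the program, the postcondition p + 9 <= 2*k must hold; in canonical form it is p <= 2*k - 9.
Before skip: p <= 2*k - 9
Then branch requires p <= 2*k - 9; else branch requires 3*p >= 1.
Before the if: ((2*k >= 8 and 2*p + x < 7) -> p <= 2*k - 9) and ((not (2*k >= 8 and 2*p + x < 7)) -> 3*p >= 1)
Before k := x - 7: ((2*x >= 22 and 2*p + x < 7) -> p <= 2*x - 23) and ((not (2*x >= 22 and 2*p + x < 7)) -> 3*p >= 1)
The weakest precondition is ((2*x >= 22 and 2*p + x < 7) -> p <= 2*x - 23) and ((not (2*x >= 22 and 2*p + x < 7)) -> 3*p >= 1).
Check whether ((2*x >= 22 and 2*p + x < 7) -> p <= 2*x - 23) and ((not (2*x >= 22 and 2*p + x < 9)) -> 3*p >= 1) implies it.
Countermodel: at the initial state p = -2, x = 12, the precondition holds but the weakest precondition fails.
Answer: invalid


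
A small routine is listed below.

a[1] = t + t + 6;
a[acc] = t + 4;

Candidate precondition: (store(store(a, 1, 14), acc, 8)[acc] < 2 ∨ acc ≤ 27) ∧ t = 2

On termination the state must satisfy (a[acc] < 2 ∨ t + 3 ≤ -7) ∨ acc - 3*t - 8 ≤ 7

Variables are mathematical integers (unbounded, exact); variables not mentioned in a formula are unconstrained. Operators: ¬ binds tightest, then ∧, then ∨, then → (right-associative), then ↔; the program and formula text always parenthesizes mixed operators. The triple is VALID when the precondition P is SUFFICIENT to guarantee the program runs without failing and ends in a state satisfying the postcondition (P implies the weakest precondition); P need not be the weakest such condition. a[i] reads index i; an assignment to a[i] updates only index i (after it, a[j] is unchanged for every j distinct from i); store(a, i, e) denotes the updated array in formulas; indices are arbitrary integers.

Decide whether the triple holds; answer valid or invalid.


Working backward. After the program, the postcondition (a[acc] < 2 ∨ t + 3 ≤ -7) ∨ acc - 3*t - 8 ≤ 7 must hold; in canonical form it is a[acc] < 2 ∨ t ≤ -10 ∨ acc ≤ 3*t + 15.
Before a[acc] := t + 4: store(a, acc, t + 4)[acc] < 2 ∨ t ≤ -10 ∨ acc ≤ 3*t + 15
Before a[1] := t + t + 6: store(store(a, 1, 2*t + 6), acc, t + 4)[acc] < 2 ∨ t ≤ -10 ∨ acc ≤ 3*t + 15
The weakest precondition is store(store(a, 1, 2*t + 6), acc, t + 4)[acc] < 2 ∨ t ≤ -10 ∨ acc ≤ 3*t + 15.
Check whether (store(store(a, 1, 14), acc, 8)[acc] < 2 ∨ acc ≤ 27) ∧ t = 2 implies it.
Countermodel: at the initial state a = {[1] = 0, [22] = 0, elsewhere 0}, acc = 22, t = 2, the precondition holds but the weakest precondition fails.
Answer: invalid


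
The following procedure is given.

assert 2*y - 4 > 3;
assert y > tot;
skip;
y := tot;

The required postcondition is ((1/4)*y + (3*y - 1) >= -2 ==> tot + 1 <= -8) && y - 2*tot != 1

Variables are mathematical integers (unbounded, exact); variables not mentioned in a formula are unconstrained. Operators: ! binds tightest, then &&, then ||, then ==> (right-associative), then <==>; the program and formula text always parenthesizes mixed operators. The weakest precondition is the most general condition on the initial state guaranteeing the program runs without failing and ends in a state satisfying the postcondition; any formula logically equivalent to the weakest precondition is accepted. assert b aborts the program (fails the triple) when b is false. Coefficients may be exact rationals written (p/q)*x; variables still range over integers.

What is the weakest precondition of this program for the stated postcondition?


Working backward. After the program, the postcondition ((1/4)*y + (3*y - 1) >= -2 ==> tot + 1 <= -8) && y - 2*tot != 1 must hold; in canonical form it is ((13/4)*y >= -1 ==> tot <= -9) && y != 2*tot + 1.
Before y := tot: ((13/4)*tot >= -1 ==> tot <= -9) && tot != -1
Before skip: ((13/4)*tot >= -1 ==> tot <= -9) && tot != -1
Before assert y > tot: y > tot && ((13/4)*tot >= -1 ==> tot <= -9) && tot != -1
Before assert 2*y - 4 > 3: 2*y > 7 && y > tot && ((13/4)*tot >= -1 ==> tot <= -9) && tot != -1
Answer: WP = 2*y > 7 && y > tot && ((13/4)*tot >= -1 ==> tot <= -9) && tot != -1


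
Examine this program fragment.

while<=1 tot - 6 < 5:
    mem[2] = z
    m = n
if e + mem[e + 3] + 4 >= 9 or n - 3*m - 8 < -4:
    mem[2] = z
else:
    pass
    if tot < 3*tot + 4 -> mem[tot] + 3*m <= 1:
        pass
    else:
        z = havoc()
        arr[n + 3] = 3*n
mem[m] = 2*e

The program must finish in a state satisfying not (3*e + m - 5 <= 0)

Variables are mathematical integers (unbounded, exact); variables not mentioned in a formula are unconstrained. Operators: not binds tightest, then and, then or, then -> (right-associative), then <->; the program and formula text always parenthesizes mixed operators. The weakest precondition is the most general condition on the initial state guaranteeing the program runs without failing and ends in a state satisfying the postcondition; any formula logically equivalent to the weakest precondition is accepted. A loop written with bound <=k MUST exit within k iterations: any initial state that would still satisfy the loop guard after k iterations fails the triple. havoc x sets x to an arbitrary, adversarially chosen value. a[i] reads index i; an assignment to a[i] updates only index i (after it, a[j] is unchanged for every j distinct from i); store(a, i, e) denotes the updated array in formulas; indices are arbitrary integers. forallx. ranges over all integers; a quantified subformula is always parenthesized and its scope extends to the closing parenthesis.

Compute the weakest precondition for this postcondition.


Working backward. After the program, the postcondition not (3*e + m - 5 <= 0) must hold; in canonical form it is not (3*e + m <= 5).
Before mem[m] := 2*e: not (3*e + m <= 5)
Then branch requires not (3*e + m <= 5); else branch requires ((2*tot > -4 -> mem[tot] + 3*m <= 1) -> (not (3*e + m <= 5))) and ((not (2*tot > -4 -> mem[tot] + 3*m <= 1)) -> (not (3*e + m <= 5))).
Before the if: ((mem[e + 3] + e >= 5 or n < 3*m + 4) -> (not (3*e + m <= 5))) and ((not (mem[e + 3] + e >= 5 or n < 3*m + 4)) -> (((2*tot > -4 -> mem[tot] + 3*m <= 1) -> (not (3*e + m <= 5))) and ((not (2*tot > -4 -> mem[tot] + 3*m <= 1)) -> (not (3*e + m <= 5)))))
Before the loop (bound <=1), unroll the exhaustion recursion (WP_0 = exit-now case; WP_j = one more guarded iteration, up to j = 1):
  WP_0: (not (tot < 11)) and ((mem[e + 3] + e >= 5 or n < 3*m + 4) -> (not (3*e + m <= 5))) and ((not (mem[e + 3] + e >= 5 or n < 3*m + 4)) -> (((2*tot > -4 -> mem[tot] + 3*m <= 1) -> (not (3*e + m <= 5))) and ((not (2*tot > -4 -> mem[tot] + 3*m <= 1)) -> (not (3*e + m <= 5)))))
  WP_1: (tot < 11 -> ((not (tot < 11)) and ((store(mem, 2, z)[e + 3] + e >= 5 or 2*n > -4) -> (not (3*e + n <= 5))) and ((not (store(mem, 2, z)[e + 3] + e >= 5 or 2*n > -4)) -> (((2*tot > -4 -> store(mem, 2, z)[tot] + 3*n <= 1) -> (not (3*e + n <= 5))) and ((not (2*tot > -4 -> store(mem, 2, z)[tot] + 3*n <= 1)) -> (not (3*e + n <= 5))))))) and ((not (tot < 11)) -> (((mem[e + 3] + e >= 5 or n < 3*m + 4) -> (not (3*e + m <= 5))) and ((not (mem[e + 3] + e >= 5 or n < 3*m + 4)) -> (((2*tot > -4 -> mem[tot] + 3*m <= 1) -> (not (3*e + m <= 5))) and ((not (2*tot > -4 -> mem[tot] + 3*m <= 1)) -> (not (3*e + m <= 5)))))))
So before the loop: (tot < 11 -> ((not (tot < 11)) and ((store(mem, 2, z)[e + 3] + e >= 5 or 2*n > -4) -> (not (3*e + n <= 5))) and ((not (store(mem, 2, z)[e + 3] + e >= 5 or 2*n > -4)) -> (((2*tot > -4 -> store(mem, 2, z)[tot] + 3*n <= 1) -> (not (3*e + n <= 5))) and ((not (2*tot > -4 -> store(mem, 2, z)[tot] + 3*n <= 1)) -> (not (3*e + n <= 5))))))) and ((not (tot < 11)) -> (((mem[e + 3] + e >= 5 or n < 3*m + 4) -> (not (3*e + m <= 5))) and ((not (mem[e + 3] + e >= 5 or n < 3*m + 4)) -> (((2*tot > -4 -> mem[tot] + 3*m <= 1) -> (not (3*e + m <= 5))) and ((not (2*tot > -4 -> mem[tot] + 3*m <= 1)) -> (not (3*e + m <= 5)))))))
Answer: WP = (tot < 11 -> ((not (tot < 11)) and ((store(mem, 2, z)[e + 3] + e >= 5 or 2*n > -4) -> (not (3*e + n <= 5))) and ((not (store(mem, 2, z)[e + 3] + e >= 5 or 2*n > -4)) -> (((2*tot > -4 -> store(mem, 2, z)[tot] + 3*n <= 1) -> (not (3*e + n <= 5))) and ((not (2*tot > -4 -> store(mem, 2, z)[tot] + 3*n <= 1)) -> (not (3*e + n <= 5))))))) and ((not (tot < 11)) -> (((mem[e + 3] + e >= 5 or n < 3*m + 4) -> (not (3*e + m <= 5))) and ((not (mem[e + 3] + e >= 5 or n < 3*m + 4)) -> (((2*tot > -4 -> mem[tot] + 3*m <= 1) -> (not (3*e + m <= 5))) and ((not (2*tot > -4 -> mem[tot] + 3*m <= 1)) -> (not (3*e + m <= 5)))))))


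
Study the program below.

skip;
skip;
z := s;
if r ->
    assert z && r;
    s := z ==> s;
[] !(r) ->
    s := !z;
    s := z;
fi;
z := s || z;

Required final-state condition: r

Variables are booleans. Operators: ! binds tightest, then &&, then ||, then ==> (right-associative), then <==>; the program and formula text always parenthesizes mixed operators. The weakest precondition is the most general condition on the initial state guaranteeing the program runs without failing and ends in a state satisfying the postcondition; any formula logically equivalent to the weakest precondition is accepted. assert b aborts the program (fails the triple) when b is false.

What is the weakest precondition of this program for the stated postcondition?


Working backward. After the program, r must hold.
Before z := s || z: r
Then branch requires z && r; else branch requires r.
Before the if: (r ==> (z && r)) && ((!r) ==> r)
Before z := s: (r ==> (s && r)) && ((!r) ==> r)
Before skip: (r ==> (s && r)) && ((!r) ==> r)
Before skip: (r ==> (s && r)) && ((!r) ==> r)
Answer: WP = (r ==> (s && r)) && ((!r) ==> r)


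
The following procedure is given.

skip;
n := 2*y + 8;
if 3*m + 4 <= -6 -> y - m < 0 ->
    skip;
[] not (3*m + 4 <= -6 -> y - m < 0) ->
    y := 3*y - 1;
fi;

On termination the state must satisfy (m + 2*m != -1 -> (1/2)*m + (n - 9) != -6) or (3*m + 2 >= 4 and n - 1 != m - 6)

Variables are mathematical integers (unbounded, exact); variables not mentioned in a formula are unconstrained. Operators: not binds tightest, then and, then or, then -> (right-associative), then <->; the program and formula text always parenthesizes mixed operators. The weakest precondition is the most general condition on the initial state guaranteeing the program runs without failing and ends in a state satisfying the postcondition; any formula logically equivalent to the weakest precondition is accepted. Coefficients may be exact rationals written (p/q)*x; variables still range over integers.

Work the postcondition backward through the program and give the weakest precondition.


Working backward. After the program, the postcondition (m + 2*m != -1 -> (1/2)*m + (n - 9) != -6) or (3*m + 2 >= 4 and n - 1 != m - 6) must hold; in canonical form it is (3*m != -1 -> (1/2)*m + n != 3) or (3*m >= 2 and n != m - 5).
Then branch requires (3*m != -1 -> (1/2)*m + n != 3) or (3*m >= 2 and n != m - 5); else branch requires (3*m != -1 -> (1/2)*m + n != 3) or (3*m >= 2 and n != m - 5).
Before the if: ((3*m <= -10 -> y < m) -> ((3*m != -1 -> (1/2)*m + n != 3) or (3*m >= 2 and n != m - 5))) and ((not (3*m <= -10 -> y < m)) -> ((3*m != -1 -> (1/2)*m + n != 3) or (3*m >= 2 and n != m - 5)))
Before n := 2*y + 8: ((3*m <= -10 -> y < m) -> ((3*m != -1 -> (1/2)*m + 2*y != -5) or (3*m >= 2 and 2*y != m - 13))) and ((not (3*m <= -10 -> y < m)) -> ((3*m != -1 -> (1/2)*m + 2*y != -5) or (3*m >= 2 and 2*y != m - 13)))
Before skip: ((3*m <= -10 -> y < m) -> ((3*m != -1 -> (1/2)*m + 2*y != -5) or (3*m >= 2 and 2*y != m - 13))) and ((not (3*m <= -10 -> y < m)) -> ((3*m != -1 -> (1/2)*m + 2*y != -5) or (3*m >= 2 and 2*y != m - 13)))
Answer: WP = ((3*m <= -10 -> y < m) -> ((3*m != -1 -> (1/2)*m + 2*y != -5) or (3*m >= 2 and 2*y != m - 13))) and ((not (3*m <= -10 -> y < m)) -> ((3*m != -1 -> (1/2)*m + 2*y != -5) or (3*m >= 2 and 2*y != m - 13)))


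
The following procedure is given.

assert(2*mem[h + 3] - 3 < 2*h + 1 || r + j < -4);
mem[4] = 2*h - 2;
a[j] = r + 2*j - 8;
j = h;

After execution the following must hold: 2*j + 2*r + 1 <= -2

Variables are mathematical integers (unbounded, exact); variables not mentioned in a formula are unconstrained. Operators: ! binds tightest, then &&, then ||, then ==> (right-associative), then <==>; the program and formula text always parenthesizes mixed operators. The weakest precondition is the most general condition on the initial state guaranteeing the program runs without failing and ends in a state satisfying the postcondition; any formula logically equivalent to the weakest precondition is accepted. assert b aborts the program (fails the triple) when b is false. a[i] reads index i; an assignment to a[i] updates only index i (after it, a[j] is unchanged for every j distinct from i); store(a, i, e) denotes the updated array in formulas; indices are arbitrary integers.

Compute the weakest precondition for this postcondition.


Working backward. After the program, the postcondition 2*j + 2*r + 1 <= -2 must hold; in canonical form it is 2*j + 2*r <= -3.
Before j := h: 2*h + 2*r <= -3
Before a[j] := r + 2*j - 8: 2*h + 2*r <= -3
Before mem[4] := 2*h - 2: 2*h + 2*r <= -3
Before assert 2*mem[h + 3] - 3 < 2*h + 1 || r + j < -4: (2*mem[h + 3] < 2*h + 4 || j + r < -4) && 2*h + 2*r <= -3
Answer: WP = (2*mem[h + 3] < 2*h + 4 || j + r < -4) && 2*h + 2*r <= -3


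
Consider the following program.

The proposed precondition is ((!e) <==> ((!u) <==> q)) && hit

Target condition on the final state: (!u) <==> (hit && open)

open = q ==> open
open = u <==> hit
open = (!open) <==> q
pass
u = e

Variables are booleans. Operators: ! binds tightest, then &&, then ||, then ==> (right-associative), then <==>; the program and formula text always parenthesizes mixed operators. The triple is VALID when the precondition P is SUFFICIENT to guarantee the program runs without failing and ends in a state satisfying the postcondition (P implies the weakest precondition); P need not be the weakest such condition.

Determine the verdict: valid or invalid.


Working backward. After the program, (!u) <==> (hit && open) must hold.
Before u := e: (!e) <==> (hit && open)
Before skip: (!e) <==> (hit && open)
Before open := (!open) <==> q: (!e) <==> (hit && ((!open) <==> q))
Before open := u <==> hit: (!e) <==> (hit && ((!(u <==> hit)) <==> q))
Before open := q ==> open: (!e) <==> (hit && ((!(u <==> hit)) <==> q))
The weakest precondition is (!e) <==> (hit && ((!(u <==> hit)) <==> q)).
Check whether ((!e) <==> ((!u) <==> q)) && hit implies it.
Every state satisfying the precondition satisfies the weakest precondition: the implication holds.
Answer: valid


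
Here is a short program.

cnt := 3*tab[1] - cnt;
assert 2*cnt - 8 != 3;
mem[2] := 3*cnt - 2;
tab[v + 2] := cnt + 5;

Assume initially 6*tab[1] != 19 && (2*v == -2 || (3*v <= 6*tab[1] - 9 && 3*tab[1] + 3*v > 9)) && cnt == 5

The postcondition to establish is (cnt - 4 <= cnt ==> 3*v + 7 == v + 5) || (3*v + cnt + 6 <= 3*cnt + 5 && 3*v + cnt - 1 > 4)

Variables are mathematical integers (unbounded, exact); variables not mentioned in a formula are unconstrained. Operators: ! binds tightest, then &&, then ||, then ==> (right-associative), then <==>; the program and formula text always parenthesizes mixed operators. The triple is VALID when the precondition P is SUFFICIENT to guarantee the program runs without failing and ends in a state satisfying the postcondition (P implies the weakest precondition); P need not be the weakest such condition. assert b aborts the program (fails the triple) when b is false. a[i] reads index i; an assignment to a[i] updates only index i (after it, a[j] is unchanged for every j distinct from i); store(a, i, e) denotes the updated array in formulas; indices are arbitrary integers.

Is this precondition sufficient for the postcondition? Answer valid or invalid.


Working backward. After the program, the postcondition (cnt - 4 <= cnt ==> 3*v + 7 == v + 5) || (3*v + cnt + 6 <= 3*cnt + 5 && 3*v + cnt - 1 > 4) must hold; in canonical form it is 2*v == -2 || (3*v <= 2*cnt - 1 && cnt + 3*v > 5).
Before tab[v + 2] := cnt + 5: 2*v == -2 || (3*v <= 2*cnt - 1 && cnt + 3*v > 5)
Before mem[2] := 3*cnt - 2: 2*v == -2 || (3*v <= 2*cnt - 1 && cnt + 3*v > 5)
Before assert 2*cnt - 8 != 3: 2*cnt != 11 && (2*v == -2 || (3*v <= 2*cnt - 1 && cnt + 3*v > 5))
Before cnt := 3*tab[1] - cnt: 6*tab[1] != 2*cnt + 11 && (2*v == -2 || (2*cnt + 3*v <= 6*tab[1] - 1 && 3*tab[1] + 3*v > cnt + 5))
The weakest precondition is 6*tab[1] != 2*cnt + 11 && (2*v == -2 || (2*cnt + 3*v <= 6*tab[1] - 1 && 3*tab[1] + 3*v > cnt + 5)).
Check whether 6*tab[1] != 19 && (2*v == -2 || (3*v <= 6*tab[1] - 9 && 3*tab[1] + 3*v > 9)) && cnt == 5 implies it.
Countermodel: at the initial state cnt = 5, tab = {[1] = 3, elsewhere 3}, v = 3, the precondition holds but the weakest precondition fails.
Answer: invalid


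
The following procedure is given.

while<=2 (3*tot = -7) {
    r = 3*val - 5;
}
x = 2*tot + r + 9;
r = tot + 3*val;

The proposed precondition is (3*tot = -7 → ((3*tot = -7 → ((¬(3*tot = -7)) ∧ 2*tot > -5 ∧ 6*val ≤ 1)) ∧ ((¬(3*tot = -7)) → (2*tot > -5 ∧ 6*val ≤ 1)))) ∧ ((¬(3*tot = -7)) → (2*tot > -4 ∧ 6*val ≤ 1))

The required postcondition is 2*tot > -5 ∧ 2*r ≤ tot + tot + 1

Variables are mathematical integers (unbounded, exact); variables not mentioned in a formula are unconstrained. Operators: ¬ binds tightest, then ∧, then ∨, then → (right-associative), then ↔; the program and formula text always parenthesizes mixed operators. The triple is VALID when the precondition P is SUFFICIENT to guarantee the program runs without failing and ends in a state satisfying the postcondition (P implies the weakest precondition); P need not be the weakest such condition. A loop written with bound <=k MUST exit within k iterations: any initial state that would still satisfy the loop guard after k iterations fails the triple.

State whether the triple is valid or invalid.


Working backward. After the program, the postcondition 2*tot > -5 ∧ 2*r ≤ tot + tot + 1 must hold; in canonical form it is 2*tot > -5 ∧ 2*r ≤ 2*tot + 1.
Before r := tot + 3*val: 2*tot > -5 ∧ 6*val ≤ 1
Before x := 2*tot + r + 9: 2*tot > -5 ∧ 6*val ≤ 1
Before the loop (bound <=2), unroll the exhaustion recursion (WP_0 = exit-now case; WP_j = one more guarded iteration, up to j = 2):
  WP_0: (¬(3*tot = -7)) ∧ 2*tot > -5 ∧ 6*val ≤ 1
  WP_1: (3*tot = -7 → ((¬(3*tot = -7)) ∧ 2*tot > -5 ∧ 6*val ≤ 1)) ∧ ((¬(3*tot = -7)) → (2*tot > -5 ∧ 6*val ≤ 1))
  WP_2: (3*tot = -7 → ((3*tot = -7 → ((¬(3*tot = -7)) ∧ 2*tot > -5 ∧ 6*val ≤ 1)) ∧ ((¬(3*tot = -7)) → (2*tot > -5 ∧ 6*val ≤ 1)))) ∧ ((¬(3*tot = -7)) → (2*tot > -5 ∧ 6*val ≤ 1))
So before the loop: (3*tot = -7 → ((3*tot = -7 → ((¬(3*tot = -7)) ∧ 2*tot > -5 ∧ 6*val ≤ 1)) ∧ ((¬(3*tot = -7)) → (2*tot > -5 ∧ 6*val ≤ 1)))) ∧ ((¬(3*tot = -7)) → (2*tot > -5 ∧ 6*val ≤ 1))
The weakest precondition is (3*tot = -7 → ((3*tot = -7 → ((¬(3*tot = -7)) ∧ 2*tot > -5 ∧ 6*val ≤ 1)) ∧ ((¬(3*tot = -7)) → (2*tot > -5 ∧ 6*val ≤ 1)))) ∧ ((¬(3*tot = -7)) → (2*tot > -5 ∧ 6*val ≤ 1)).
Check whether (3*tot = -7 → ((3*tot = -7 → ((¬(3*tot = -7)) ∧ 2*tot > -5 ∧ 6*val ≤ 1)) ∧ ((¬(3*tot = -7)) → (2*tot > -5 ∧ 6*val ≤ 1)))) ∧ ((¬(3*tot = -7)) → (2*tot > -4 ∧ 6*val ≤ 1)) implies it.
Every state satisfying the precondition satisfies the weakest precondition: the implication holds.
Answer: valid


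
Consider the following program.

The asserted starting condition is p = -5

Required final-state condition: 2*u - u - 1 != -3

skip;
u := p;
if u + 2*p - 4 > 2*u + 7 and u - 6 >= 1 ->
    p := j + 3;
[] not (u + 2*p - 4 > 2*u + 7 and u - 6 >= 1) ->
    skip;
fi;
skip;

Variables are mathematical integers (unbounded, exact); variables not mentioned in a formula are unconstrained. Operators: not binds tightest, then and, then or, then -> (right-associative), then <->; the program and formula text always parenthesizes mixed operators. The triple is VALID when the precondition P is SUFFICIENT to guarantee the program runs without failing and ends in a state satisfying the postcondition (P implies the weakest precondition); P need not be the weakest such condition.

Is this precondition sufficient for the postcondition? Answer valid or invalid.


Working backward. After the program, the postcondition 2*u - u - 1 != -3 must hold; in canonical form it is u != -2.
Before skip: u != -2
Then branch requires u != -2; else branch requires u != -2.
Before the if: ((2*p > u + 11 and u >= 7) -> u != -2) and ((not (2*p > u + 11 and u >= 7)) -> u != -2)
Before u := p: ((p > 11 and p >= 7) -> p != -2) and ((not (p > 11 and p >= 7)) -> p != -2)
Before skip: ((p > 11 and p >= 7) -> p != -2) and ((not (p > 11 and p >= 7)) -> p != -2)
The weakest precondition is ((p > 11 and p >= 7) -> p != -2) and ((not (p > 11 and p >= 7)) -> p != -2).
Check whether p = -5 implies it.
Every state satisfying the precondition satisfies the weakest precondition: the implication holds.
Answer: valid


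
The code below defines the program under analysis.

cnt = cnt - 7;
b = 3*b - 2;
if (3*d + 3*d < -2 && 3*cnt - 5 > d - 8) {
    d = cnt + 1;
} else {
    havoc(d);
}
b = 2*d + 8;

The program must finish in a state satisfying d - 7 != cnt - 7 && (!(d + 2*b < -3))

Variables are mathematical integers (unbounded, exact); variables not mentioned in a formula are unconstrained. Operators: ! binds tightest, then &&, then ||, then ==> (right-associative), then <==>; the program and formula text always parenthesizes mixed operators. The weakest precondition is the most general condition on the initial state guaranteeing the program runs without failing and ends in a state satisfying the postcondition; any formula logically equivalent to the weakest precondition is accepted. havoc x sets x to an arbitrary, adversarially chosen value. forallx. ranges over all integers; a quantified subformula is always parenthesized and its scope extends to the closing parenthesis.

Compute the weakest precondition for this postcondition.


Working backward. After the program, the postcondition d - 7 != cnt - 7 && (!(d + 2*b < -3)) must hold; in canonical form it is d != cnt && (!(2*b + d < -3)).
Before b := 2*d + 8: d != cnt && (!(5*d < -19))
Then branch requires !(5*cnt < -24); else branch requires forall d_1. (d_1 != cnt && (!(5*d_1 < -19))).
Before the if: ((6*d < -2 && 3*cnt > d - 3) ==> (!(5*cnt < -24))) && ((!(6*d < -2 && 3*cnt > d - 3)) ==> (forall d_1. (d_1 != cnt && (!(5*d_1 < -19)))))
Before b := 3*b - 2: ((6*d < -2 && 3*cnt > d - 3) ==> (!(5*cnt < -24))) && ((!(6*d < -2 && 3*cnt > d - 3)) ==> (forall d_1. (d_1 != cnt && (!(5*d_1 < -19)))))
Before cnt := cnt - 7: ((6*d < -2 && 3*cnt > d + 18) ==> (!(5*cnt < 11))) && ((!(6*d < -2 && 3*cnt > d + 18)) ==> (forall d_1. (d_1 != cnt - 7 && (!(5*d_1 < -19)))))
Answer: WP = ((6*d < -2 && 3*cnt > d + 18) ==> (!(5*cnt < 11))) && ((!(6*d < -2 && 3*cnt > d + 18)) ==> (forall d_1. (d_1 != cnt - 7 && (!(5*d_1 < -19)))))


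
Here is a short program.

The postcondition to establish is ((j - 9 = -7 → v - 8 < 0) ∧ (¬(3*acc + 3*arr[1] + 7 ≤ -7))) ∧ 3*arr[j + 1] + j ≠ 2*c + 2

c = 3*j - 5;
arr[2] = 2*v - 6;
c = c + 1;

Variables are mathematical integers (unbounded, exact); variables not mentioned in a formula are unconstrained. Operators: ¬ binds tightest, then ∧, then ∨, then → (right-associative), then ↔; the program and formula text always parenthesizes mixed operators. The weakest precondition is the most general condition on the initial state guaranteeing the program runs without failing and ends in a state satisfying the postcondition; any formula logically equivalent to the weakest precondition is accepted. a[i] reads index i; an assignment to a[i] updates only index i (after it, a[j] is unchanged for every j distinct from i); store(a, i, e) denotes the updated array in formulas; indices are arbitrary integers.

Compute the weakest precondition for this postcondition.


Working backward. After the program, the postcondition ((j - 9 = -7 → v - 8 < 0) ∧ (¬(3*acc + 3*arr[1] + 7 ≤ -7))) ∧ 3*arr[j + 1] + j ≠ 2*c + 2 must hold; in canonical form it is (j = 2 → v < 8) ∧ (¬(3*arr[1] + 3*acc ≤ -14)) ∧ 3*arr[j + 1] + j ≠ 2*c + 2.
Before c := c + 1: (j = 2 → v < 8) ∧ (¬(3*arr[1] + 3*acc ≤ -14)) ∧ 3*arr[j + 1] + j ≠ 2*c + 4
Before arr[2] := 2*v - 6: (j = 2 → v < 8) ∧ (¬(3*arr[1] + 3*acc ≤ -14)) ∧ 3*store(arr, 2, 2*v - 6)[j + 1] + j ≠ 2*c + 4
Before c := 3*j - 5: (j = 2 → v < 8) ∧ (¬(3*arr[1] + 3*acc ≤ -14)) ∧ 3*store(arr, 2, 2*v - 6)[j + 1] ≠ 5*j - 6
Answer: WP = (j = 2 → v < 8) ∧ (¬(3*arr[1] + 3*acc ≤ -14)) ∧ 3*store(arr, 2, 2*v - 6)[j + 1] ≠ 5*j - 6


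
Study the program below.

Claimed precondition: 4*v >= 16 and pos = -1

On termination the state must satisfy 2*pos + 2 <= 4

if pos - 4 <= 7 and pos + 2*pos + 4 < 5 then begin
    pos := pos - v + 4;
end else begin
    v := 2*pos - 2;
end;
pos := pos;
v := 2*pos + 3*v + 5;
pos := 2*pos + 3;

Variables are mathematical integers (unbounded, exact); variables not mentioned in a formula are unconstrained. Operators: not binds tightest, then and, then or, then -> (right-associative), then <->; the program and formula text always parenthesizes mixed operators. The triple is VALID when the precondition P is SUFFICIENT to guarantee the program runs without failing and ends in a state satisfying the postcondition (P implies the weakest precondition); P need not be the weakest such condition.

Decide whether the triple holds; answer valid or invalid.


Working backward. After the program, the postcondition 2*pos + 2 <= 4 must hold; in canonical form it is 2*pos <= 2.
Before pos := 2*pos + 3: 4*pos <= -4
Before v := 2*pos + 3*v + 5: 4*pos <= -4
Before pos := pos: 4*pos <= -4
Then branch requires 4*pos <= 4*v - 20; else branch requires 4*pos <= -4.
Before the if: ((pos <= 11 and 3*pos < 1) -> 4*pos <= 4*v - 20) and ((not (pos <= 11 and 3*pos < 1)) -> 4*pos <= -4)
The weakest precondition is ((pos <= 11 and 3*pos < 1) -> 4*pos <= 4*v - 20) and ((not (pos <= 11 and 3*pos < 1)) -> 4*pos <= -4).
Check whether 4*v >= 16 and pos = -1 implies it.
Every state satisfying the precondition satisfies the weakest precondition: the implication holds.
Answer: valid


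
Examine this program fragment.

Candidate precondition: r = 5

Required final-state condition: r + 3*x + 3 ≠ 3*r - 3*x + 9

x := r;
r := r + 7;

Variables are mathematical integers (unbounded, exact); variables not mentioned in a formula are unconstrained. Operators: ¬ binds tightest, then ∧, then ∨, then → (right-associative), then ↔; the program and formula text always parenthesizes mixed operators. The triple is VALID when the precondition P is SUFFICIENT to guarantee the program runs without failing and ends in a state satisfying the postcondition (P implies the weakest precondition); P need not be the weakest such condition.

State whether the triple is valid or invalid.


Working backward. After the program, the postcondition r + 3*x + 3 ≠ 3*r - 3*x + 9 must hold; in canonical form it is 6*x ≠ 2*r + 6.
Before r := r + 7: 6*x ≠ 2*r + 20
Before x := r: 4*r ≠ 20
The weakest precondition is 4*r ≠ 20.
Check whether r = 5 implies it.
Countermodel: at the initial state r = 5, the precondition holds but the weakest precondition fails.
Answer: invalid


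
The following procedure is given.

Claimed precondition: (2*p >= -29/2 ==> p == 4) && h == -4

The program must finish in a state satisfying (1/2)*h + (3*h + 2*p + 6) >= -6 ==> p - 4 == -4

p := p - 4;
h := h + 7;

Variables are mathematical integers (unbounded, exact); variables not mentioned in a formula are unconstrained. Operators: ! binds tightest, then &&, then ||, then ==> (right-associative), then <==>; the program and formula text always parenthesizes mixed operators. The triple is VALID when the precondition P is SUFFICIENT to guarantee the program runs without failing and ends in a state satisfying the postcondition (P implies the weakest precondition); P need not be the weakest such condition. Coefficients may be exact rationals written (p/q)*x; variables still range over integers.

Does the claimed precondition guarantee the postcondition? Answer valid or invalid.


Working backward. After the program, the postcondition (1/2)*h + (3*h + 2*p + 6) >= -6 ==> p - 4 == -4 must hold; in canonical form it is (7/2)*h + 2*p >= -12 ==> p == 0.
Before h := h + 7: (7/2)*h + 2*p >= -73/2 ==> p == 0
Before p := p - 4: (7/2)*h + 2*p >= -57/2 ==> p == 4
The weakest precondition is (7/2)*h + 2*p >= -57/2 ==> p == 4.
Check whether (2*p >= -29/2 ==> p == 4) && h == -4 implies it.
Every state satisfying the precondition satisfies the weakest precondition: the implication holds.
Answer: valid
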